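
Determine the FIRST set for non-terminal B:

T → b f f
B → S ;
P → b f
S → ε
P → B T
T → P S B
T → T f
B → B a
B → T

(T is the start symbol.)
FIRST sets of the other non-terminals involved (by the same procedure, iterated to a fixed point):
  FIRST(S) = { ε }
  FIRST(T) = { ';', 'b' }

From B → S ;:
  - S is a non-terminal: add FIRST(S) \ {ε} = { }
    S is nullable, so continue to the next symbol
  - ';' is a terminal: add ';' and stop
From B → B a:
  - B is the symbol being defined: contributes nothing new
    B is not nullable, so stop
From B → T:
  - T is a non-terminal: add FIRST(T) \ {ε} = { ';', 'b' }
    T is not nullable, so stop

Collecting: FIRST(B) = { ';', 'b' }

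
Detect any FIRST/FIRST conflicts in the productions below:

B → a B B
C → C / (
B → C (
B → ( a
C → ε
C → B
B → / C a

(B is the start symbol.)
FIRST sets of the non-terminals at (or reachable through a nullable prefix from) the front of some alternative:
  FIRST(C) = { '(', '/', 'a', ε }
  FIRST(B) = { '(', '/', 'a' }

Productions for B:
  B → a B B: FIRST = { 'a' }
  B → C (: FIRST = { '(', '/', 'a' }
  B → ( a: FIRST = { '(' }
  B → / C a: FIRST = { '/' }
Productions for C:
  C → C / (: FIRST = { '(', '/', 'a' }
  C → ε: FIRST = { ε }
  C → B: FIRST = { '(', '/', 'a' }

Conflict for B: B → a B B and B → C (
  Overlap: { 'a' }
Conflict for B: B → C ( and B → ( a
  Overlap: { '(' }
Conflict for B: B → C ( and B → / C a
  Overlap: { '/' }
Conflict for C: C → C / ( and C → B
  Overlap: { '(', '/', 'a' }

Answer: Yes. B → a B B / B → C '(' on { 'a' }; B → C '(' / B → '(' a on { '(' }; B → C '(' / B → '/' C a on { '/' }; C → C '/' '(' / C → B on { '(', '/', 'a' }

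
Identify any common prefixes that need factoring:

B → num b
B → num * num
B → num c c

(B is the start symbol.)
Yes, B has productions with common prefix 'num'

Left-factoring is needed when two productions for the same non-terminal
share a common prefix on the right-hand side.

Productions for B:
  B → num b
  B → num * num
  B → num c c

Found common prefix 'num' in productions for B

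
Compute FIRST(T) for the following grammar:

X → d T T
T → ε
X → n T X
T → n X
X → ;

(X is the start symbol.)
From T → ε:
  - ε-production, so ε ∈ FIRST(T)
From T → n X:
  - n is a terminal: add 'n' and stop

Collecting: FIRST(T) = { 'n', ε }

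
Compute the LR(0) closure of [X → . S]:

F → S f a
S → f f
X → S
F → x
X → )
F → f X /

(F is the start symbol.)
Start with: [X → . S]
  [X → . S] has the dot before S: add [S → . f f]
No further items can be added.

CLOSURE = { [S → . f f], [X → . S] }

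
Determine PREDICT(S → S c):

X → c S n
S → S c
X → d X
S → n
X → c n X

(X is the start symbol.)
PREDICT(S → S c) = (FIRST(RHS) \ {ε}) ∪ (FOLLOW(S) if ε ∈ FIRST(RHS), i.e. RHS ⇒* ε)
FIRST(S) = { 'n' }
FIRST(S c) = { 'n' }
ε ∉ FIRST(S c), so FOLLOW(S) is not added.
PREDICT(S → S c) = { 'n' }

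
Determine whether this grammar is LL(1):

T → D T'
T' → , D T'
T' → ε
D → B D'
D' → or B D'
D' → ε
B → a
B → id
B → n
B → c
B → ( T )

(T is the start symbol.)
A grammar is LL(1) if for each non-terminal N with multiple productions, the predict sets of those productions are pairwise disjoint, where PREDICT(N → α) = (FIRST(α) \ {ε}) ∪ (FOLLOW(N) if α ⇒* ε).

Relevant sets:
  FOLLOW(T') = { $, ')' }
  FOLLOW(D') = { $, ')', ',' }

For T':
  PREDICT(T' → ',' D T') = { ',' }
  PREDICT(T' → ε) = { $, ')' }
For D':
  PREDICT(D' → or B D') = { 'or' }
  PREDICT(D' → ε) = { $, ')', ',' }
For B:
  PREDICT(B → a) = { 'a' }
  PREDICT(B → id) = { 'id' }
  PREDICT(B → n) = { 'n' }
  PREDICT(B → c) = { 'c' }
  PREDICT(B → '(' T ')') = { '(' }
T, D have a single production, so nothing to check there.

All predict sets are disjoint. The grammar IS LL(1).

Answer: Yes, the grammar is LL(1).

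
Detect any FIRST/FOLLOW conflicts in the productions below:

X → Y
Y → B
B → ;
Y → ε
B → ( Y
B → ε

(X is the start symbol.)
Nullable non-terminals: B, X, Y.
FIRST sets used below: FIRST(B) = { '(', ';', ε }

B: nullable alternative(s) B → ε; FOLLOW(B) = { $ }
  B → ;: FIRST \ {ε} = { ';' } — disjoint from FOLLOW(B)
  B → ( Y: FIRST \ {ε} = { '(' } — disjoint from FOLLOW(B)
  B → ε: FIRST \ {ε} = { } — this is the only nullable alternative, skip
X has a nullable alternative but only one production, so nothing to check.

Y: nullable alternative(s) Y → B, Y → ε; FOLLOW(Y) = { $ }
  Y → B: FIRST \ {ε} = { '(', ';' } — disjoint from FOLLOW(Y)
  Y → ε: FIRST \ {ε} = { } — disjoint from FOLLOW(Y)

No FIRST/FOLLOW conflicts found.

Answer: No FIRST/FOLLOW conflicts.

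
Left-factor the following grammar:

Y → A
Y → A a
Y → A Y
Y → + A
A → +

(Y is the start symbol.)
Y → A Y'
Y' → ε
Y' → a
Y' → Y
Y → + A
A → +

Left-factoring transforms A → αβ₁ | αβ₂ into A → αA' and A' → β₁ | β₂
(α is the longest common prefix among the alternatives). Repeat until
no nonterminal has two alternatives with a common prefix.

Round 1: Y has alternatives sharing prefix 'A'. Introduce Y': Y → A Y'
  Add: Y' → ε
  Add: Y' → a
  Add: Y' → Y

No remaining common prefixes — done.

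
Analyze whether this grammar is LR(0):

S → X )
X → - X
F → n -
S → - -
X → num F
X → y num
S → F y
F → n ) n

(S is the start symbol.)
Augment with S' → S and build the canonical LR(0) collection (I0 = CLOSURE({[S' → . S]}), then GOTO on every symbol after a dot until no new states appear). It has 18 states:
  I0: { [F → . n ) n], [F → . n -], [S → . - -], [S → . F y], [S → . X )], [S' → . S], [X → . - X], [X → . num F], [X → . y num] }  — shift
  I1: { [S → - . -], [X → - . X], [X → . - X], [X → . num F], [X → . y num] }  — shift
  I2: { [S → F . y] }  — shift
  I3: { [S' → S .] }  — accept
  I4: { [S → X . )] }  — shift
  I5: { [F → n . ) n], [F → n . -] }  — shift
  I6: { [F → . n ) n], [F → . n -], [X → num . F] }  — shift
  I7: { [X → y . num] }  — shift
  I8: { [X → y num .] }  — reduce
  I9: { [X → num F .] }  — reduce
  I10: { [F → n ) . n] }  — shift
  I11: { [F → n - .] }  — reduce
  I12: { [F → n ) n .] }  — reduce
  I13: { [S → X ) .] }  — reduce
  I14: { [S → F y .] }  — reduce
  I15: { [S → - - .], [X → - . X], [X → . - X], [X → . num F], [X → . y num] }  — shift, reduce
  I16: { [X → - X .] }  — reduce
  I17: { [X → - . X], [X → . - X], [X → . num F], [X → . y num] }  — shift

Conflict in state I15:
  Shift-reduce conflict between [S → - - .] and [X → . - X]
So the grammar is NOT LR(0).

Answer: No. Shift-reduce conflict between [S → - - .] and [X → . - X]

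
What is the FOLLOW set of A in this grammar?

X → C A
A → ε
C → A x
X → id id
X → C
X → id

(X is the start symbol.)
{ $, 'x' }

In X → C A: A is at the end, add FOLLOW(X)
In C → A x: A is followed by x, add FIRST(x) \ {ε} = { 'x' }

The FOLLOW sets referred to above (computed the same way, to a fixed point):
  FOLLOW(X) = { $ }

Taking the union: FOLLOW(A) = { $, 'x' }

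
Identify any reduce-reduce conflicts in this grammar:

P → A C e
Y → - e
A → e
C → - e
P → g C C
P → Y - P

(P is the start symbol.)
No reduce-reduce conflicts

A reduce-reduce conflict occurs when an LR(0) state has two complete items [A → α .] and [B → β .] — both call for a reduction, and with no lookahead the parser cannot choose between them.

Augment with P' → P and build the canonical LR(0) collection (I0 = CLOSURE({[P' → . P]}), then GOTO on every symbol after a dot until no new states appear). It has 16 states:
  I0: { [A → . e], [P → . A C e], [P → . Y - P], [P → . g C C], [P' → . P], [Y → . - e] }  — shift
  I1: { [Y → - . e] }  — shift
  I2: { [C → . - e], [P → A . C e] }  — shift
  I3: { [P' → P .] }  — accept
  I4: { [P → Y . - P] }  — shift
  I5: { [A → e .] }  — reduce
  I6: { [C → . - e], [P → g . C C] }  — shift
  I7: { [C → - . e] }  — shift
  I8: { [C → . - e], [P → g C . C] }  — shift
  I9: { [P → g C C .] }  — reduce
  I10: { [C → - e .] }  — reduce
  I11: { [A → . e], [P → . A C e], [P → . Y - P], [P → . g C C], [P → Y - . P], [Y → . - e] }  — shift
  I12: { [P → Y - P .] }  — reduce
  I13: { [P → A C . e] }  — shift
  I14: { [P → A C e .] }  — reduce
  I15: { [Y → - e .] }  — reduce

No state contains more than one complete item.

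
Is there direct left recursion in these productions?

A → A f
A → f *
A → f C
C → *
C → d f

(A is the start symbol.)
Yes, A is left-recursive

A → A f: LEFT RECURSIVE (starts with A)
A → f *: starts with f
A → f C: starts with f
C → *: starts with '*'
C → d f: starts with d

The grammar has direct left recursion on: A.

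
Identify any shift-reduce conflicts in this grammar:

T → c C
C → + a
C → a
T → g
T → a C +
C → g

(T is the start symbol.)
No shift-reduce conflicts

A shift-reduce conflict occurs when an LR(0) state has both:
  - a complete (reduce) item [A → α .] (dot at the end), and
  - a shift item [B → β . c γ] (dot before a terminal).

Augment with T' → T and build the canonical LR(0) collection (I0 = CLOSURE({[T' → . T]}), then GOTO on every symbol after a dot until no new states appear). It has 12 states:
  I0: { [T → . a C +], [T → . c C], [T → . g], [T' → . T] }  — shift
  I1: { [T' → T .] }  — accept
  I2: { [C → . + a], [C → . a], [C → . g], [T → a . C +] }  — shift
  I3: { [C → . + a], [C → . a], [C → . g], [T → c . C] }  — shift
  I4: { [T → g .] }  — reduce
  I5: { [C → + . a] }  — shift
  I6: { [T → c C .] }  — reduce
  I7: { [C → a .] }  — reduce
  I8: { [C → g .] }  — reduce
  I9: { [C → + a .] }  — reduce
  I10: { [T → a C . +] }  — shift
  I11: { [T → a C + .] }  — reduce

No state contains both a complete item and a shift item.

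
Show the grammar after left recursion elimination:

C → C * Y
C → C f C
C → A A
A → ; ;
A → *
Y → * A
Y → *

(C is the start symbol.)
C → A A C'
C' → * Y C'
C' → f C C'
C' → ε
A → ; ;
A → *
Y → * A
Y → *

C is directly left-recursive. The standard transformation for
  A → A α₁ | ... | A α_m | β₁ | ... | β_n
is
  A  → β₁ A' | ... | β_n A'
  A' → α₁ A' | ... | α_m A' | ε

C → A A becomes C → A A C'
C → C * Y becomes C' → * Y C'
C → C f C becomes C' → f C C'
Add C' → ε

Productions for other non-terminals are unchanged:
  A → ; ;
  A → *
  Y → * A
  Y → *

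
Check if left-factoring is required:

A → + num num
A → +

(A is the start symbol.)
Left-factoring is needed when two productions for the same non-terminal
share a common prefix on the right-hand side.

Productions for A:
  A → + num num
  A → +

Found common prefix '+' in productions for A

Answer: Yes, A has productions with common prefix '+'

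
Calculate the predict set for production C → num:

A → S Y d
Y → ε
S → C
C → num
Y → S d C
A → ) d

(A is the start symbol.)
{ 'num' }

PREDICT(C → num) = (FIRST(RHS) \ {ε}) ∪ (FOLLOW(C) if ε ∈ FIRST(RHS), i.e. RHS ⇒* ε)
FIRST(num) = { 'num' }
ε ∉ FIRST(num), so FOLLOW(C) is not added.
PREDICT(C → num) = { 'num' }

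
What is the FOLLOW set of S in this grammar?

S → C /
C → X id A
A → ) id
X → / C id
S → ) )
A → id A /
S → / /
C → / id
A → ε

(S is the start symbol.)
{ $ }

S is the start symbol, so $ ∈ FOLLOW(S).
S does not occur on any right-hand side.

Taking the union: FOLLOW(S) = { $ }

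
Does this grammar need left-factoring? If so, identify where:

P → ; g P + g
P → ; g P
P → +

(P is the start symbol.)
Left-factoring is needed when two productions for the same non-terminal
share a common prefix on the right-hand side.

Productions for P:
  P → ; g P + g
  P → ; g P
  P → +

Found common prefix '; g P' in productions for P

Answer: Yes, P has productions with common prefix '; g P'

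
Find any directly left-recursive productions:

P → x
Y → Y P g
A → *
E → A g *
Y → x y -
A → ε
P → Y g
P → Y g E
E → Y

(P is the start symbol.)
Yes, Y is left-recursive

P → x: starts with x
Y → Y P g: LEFT RECURSIVE (starts with Y)
A → *: starts with '*'
E → A g *: starts with A
Y → x y -: starts with x
A → ε: starts with ε
P → Y g: starts with Y
P → Y g E: starts with Y
E → Y: starts with Y

The grammar has direct left recursion on: Y.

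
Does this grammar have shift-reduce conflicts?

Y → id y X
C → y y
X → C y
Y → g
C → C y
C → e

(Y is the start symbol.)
A shift-reduce conflict occurs when an LR(0) state has both:
  - a complete (reduce) item [A → α .] (dot at the end), and
  - a shift item [B → β . c γ] (dot before a terminal).

Augment with Y' → Y and build the canonical LR(0) collection (I0 = CLOSURE({[Y' → . Y]}), then GOTO on every symbol after a dot until no new states appear). It has 11 states:
  I0: { [Y → . g], [Y → . id y X], [Y' → . Y] }  — shift
  I1: { [Y' → Y .] }  — accept
  I2: { [Y → g .] }  — reduce
  I3: { [Y → id . y X] }  — shift
  I4: { [C → . C y], [C → . e], [C → . y y], [X → . C y], [Y → id y . X] }  — shift
  I5: { [C → C . y], [X → C . y] }  — shift
  I6: { [Y → id y X .] }  — reduce
  I7: { [C → e .] }  — reduce
  I8: { [C → y . y] }  — shift
  I9: { [C → y y .] }  — reduce
  I10: { [C → C y .], [X → C y .] }  — 2 reduces

No state contains both a complete item and a shift item.

Answer: No shift-reduce conflicts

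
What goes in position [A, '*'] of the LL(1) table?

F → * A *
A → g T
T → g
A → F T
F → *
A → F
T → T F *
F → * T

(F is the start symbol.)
A → F T, A → F

To find M[A, '*'], we find productions for A where '*' is in the predict set (PREDICT(N → α) = (FIRST(α) \ {ε}) ∪ (FOLLOW(N) if α ⇒* ε)).

Relevant sets:
  FIRST(F) = { '*' }

A → g T: PREDICT = { 'g' }
A → F T: PREDICT = { '*' }
  '*' is in predict set, so this production goes in M[A, '*']
A → F: PREDICT = { '*' }
  '*' is in predict set, so this production goes in M[A, '*']

M[A, '*'] = A → F T, A → F  (a multiply-defined cell — the grammar is not LL(1))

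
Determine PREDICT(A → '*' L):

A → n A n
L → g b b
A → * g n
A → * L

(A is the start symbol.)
{ '*' }

PREDICT(A → '*' L) = (FIRST(RHS) \ {ε}) ∪ (FOLLOW(A) if ε ∈ FIRST(RHS), i.e. RHS ⇒* ε)
FIRST('*' L) = { '*' }
ε ∉ FIRST('*' L), so FOLLOW(A) is not added.
PREDICT(A → '*' L) = { '*' }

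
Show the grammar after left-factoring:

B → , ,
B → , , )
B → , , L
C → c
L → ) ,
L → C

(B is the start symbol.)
Left-factoring transforms A → αβ₁ | αβ₂ into A → αA' and A' → β₁ | β₂
(α is the longest common prefix among the alternatives). Repeat until
no nonterminal has two alternatives with a common prefix.

Round 1: B has alternatives sharing prefix ', ,'. Introduce B': B → , , B'
  Add: B' → ε
  Add: B' → )
  Add: B' → L

No remaining common prefixes — done.

Resulting grammar:
B → , , B'
B' → ε
B' → )
B' → L
C → c
L → ) ,
L → C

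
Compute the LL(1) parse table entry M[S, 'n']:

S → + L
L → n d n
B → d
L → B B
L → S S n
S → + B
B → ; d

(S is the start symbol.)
Empty (error entry)

To find M[S, 'n'], we find productions for S where 'n' is in the predict set (PREDICT(N → α) = (FIRST(α) \ {ε}) ∪ (FOLLOW(N) if α ⇒* ε)).

S → + L: PREDICT = { '+' }
S → + B: PREDICT = { '+' }

M[S, 'n'] is empty (no production applies)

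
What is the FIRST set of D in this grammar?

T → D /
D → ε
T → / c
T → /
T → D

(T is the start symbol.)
To compute FIRST(D), examine every production with D on the left-hand side, reading each right-hand side left to right until a non-nullable symbol is reached.

From D → ε:
  - ε-production, so ε ∈ FIRST(D)

Collecting: FIRST(D) = { ε }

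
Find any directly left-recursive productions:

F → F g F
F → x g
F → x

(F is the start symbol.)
Direct left recursion occurs when N → N α for some non-terminal N (the right-hand side begins with the left-hand side itself).

F → F g F: LEFT RECURSIVE (starts with F)
F → x g: starts with x
F → x: starts with x

The grammar has direct left recursion on: F.

Answer: Yes, F is left-recursive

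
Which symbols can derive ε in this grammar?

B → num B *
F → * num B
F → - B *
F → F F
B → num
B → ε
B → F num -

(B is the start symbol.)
ε-productions: B → ε
So B is immediately nullable.
No further non-terminal can be added: every production for the remaining non-terminals contains a terminal or a non-nullable non-terminal.
Nullable = { 'B' }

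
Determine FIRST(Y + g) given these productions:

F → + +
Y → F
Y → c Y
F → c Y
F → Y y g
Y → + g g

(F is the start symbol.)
{ '+', 'c' }

FIRST sets of the non-terminals involved (from the grammar, by fixed-point iteration):
  FIRST(Y) = { '+', 'c' }

To compute FIRST(Y + g), process the symbols left to right:
Symbol Y is a non-terminal. Add FIRST(Y) \ {ε} = { '+', 'c' }
Y is not nullable (ε ∉ FIRST(Y)), so stop here.
FIRST(Y + g) = { '+', 'c' }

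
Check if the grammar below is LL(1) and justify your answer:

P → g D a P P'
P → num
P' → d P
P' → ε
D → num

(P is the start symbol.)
No. Predict set conflict for P': { 'd' }

A grammar is LL(1) if for each non-terminal N with multiple productions, the predict sets of those productions are pairwise disjoint, where PREDICT(N → α) = (FIRST(α) \ {ε}) ∪ (FOLLOW(N) if α ⇒* ε).

Relevant sets:
  FOLLOW(P') = { $, 'd' }

For P:
  PREDICT(P → g D a P P') = { 'g' }
  PREDICT(P → num) = { 'num' }
For P':
  PREDICT(P' → d P) = { 'd' }
  PREDICT(P' → ε) = { $, 'd' }
D has a single production, so nothing to check there.

Conflict found: Predict set conflict for P': { 'd' }
The grammar is NOT LL(1).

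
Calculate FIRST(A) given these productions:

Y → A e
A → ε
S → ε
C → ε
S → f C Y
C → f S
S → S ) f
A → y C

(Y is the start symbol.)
To compute FIRST(A), examine every production with A on the left-hand side, reading each right-hand side left to right until a non-nullable symbol is reached.

From A → ε:
  - ε-production, so ε ∈ FIRST(A)
From A → y C:
  - y is a terminal: add 'y' and stop

Collecting: FIRST(A) = { 'y', ε }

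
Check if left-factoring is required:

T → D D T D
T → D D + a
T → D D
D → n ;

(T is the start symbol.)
Yes, T has productions with common prefix 'D D'

Left-factoring is needed when two productions for the same non-terminal
share a common prefix on the right-hand side.

Productions for T:
  T → D D T D
  T → D D + a
  T → D D

Found common prefix 'D D' in productions for T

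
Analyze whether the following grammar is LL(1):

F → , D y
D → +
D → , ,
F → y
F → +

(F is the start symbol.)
A grammar is LL(1) if for each non-terminal N with multiple productions, the predict sets of those productions are pairwise disjoint, where PREDICT(N → α) = (FIRST(α) \ {ε}) ∪ (FOLLOW(N) if α ⇒* ε).

For F:
  PREDICT(F → ',' D y) = { ',' }
  PREDICT(F → y) = { 'y' }
  PREDICT(F → '+') = { '+' }
For D:
  PREDICT(D → '+') = { '+' }
  PREDICT(D → ',' ',') = { ',' }

All predict sets are disjoint. The grammar IS LL(1).

Answer: Yes, the grammar is LL(1).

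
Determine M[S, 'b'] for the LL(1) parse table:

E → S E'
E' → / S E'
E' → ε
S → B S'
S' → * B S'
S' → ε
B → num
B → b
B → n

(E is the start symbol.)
S → B S'

To find M[S, 'b'], we find productions for S where 'b' is in the predict set (PREDICT(N → α) = (FIRST(α) \ {ε}) ∪ (FOLLOW(N) if α ⇒* ε)).

Relevant sets:
  FIRST(B) = { 'b', 'n', 'num' }

S → B S': PREDICT = { 'b', 'n', 'num' }
  'b' is in predict set, so this production goes in M[S, 'b']

M[S, 'b'] = S → B S'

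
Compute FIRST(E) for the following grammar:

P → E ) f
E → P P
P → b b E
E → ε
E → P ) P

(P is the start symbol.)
{ ')', 'b', ε }

FIRST sets of the other non-terminals involved (by the same procedure, iterated to a fixed point):
  FIRST(P) = { ')', 'b' }

From E → P P:
  - P is a non-terminal: add FIRST(P) \ {ε} = { ')', 'b' }
    P is not nullable, so stop
From E → ε:
  - ε-production, so ε ∈ FIRST(E)
From E → P ) P:
  - P is a non-terminal: add FIRST(P) \ {ε} = { ')', 'b' }
    P is not nullable, so stop

Collecting: FIRST(E) = { ')', 'b', ε }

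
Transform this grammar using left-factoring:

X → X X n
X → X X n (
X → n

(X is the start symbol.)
X → X X n X'
X' → ε
X' → (
X → n

Left-factoring transforms A → αβ₁ | αβ₂ into A → αA' and A' → β₁ | β₂
(α is the longest common prefix among the alternatives). Repeat until
no nonterminal has two alternatives with a common prefix.

Round 1: X has alternatives sharing prefix 'X X n'. Introduce X': X → X X n X'
  Add: X' → ε
  Add: X' → (

No remaining common prefixes — done.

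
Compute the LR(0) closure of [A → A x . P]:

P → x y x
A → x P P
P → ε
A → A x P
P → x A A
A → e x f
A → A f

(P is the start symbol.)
{ [A → A x . P], [P → . x A A], [P → . x y x], [P → .] }

To compute CLOSURE, for each item [A → α.Bβ] where B is a non-terminal, add [B → .γ] for all productions B → γ; repeat for the newly added items until nothing changes.

Start with: [A → A x . P]
  [A → A x . P] has the dot before P: add [P → . x y x], [P → .], [P → . x A A]
No further items can be added.

CLOSURE = { [A → A x . P], [P → . x A A], [P → . x y x], [P → .] }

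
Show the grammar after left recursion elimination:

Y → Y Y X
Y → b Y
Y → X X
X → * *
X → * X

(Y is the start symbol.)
Y is directly left-recursive. The standard transformation for
  A → A α₁ | ... | A α_m | β₁ | ... | β_n
is
  A  → β₁ A' | ... | β_n A'
  A' → α₁ A' | ... | α_m A' | ε

Y → b Y becomes Y → b Y Y'
Y → X X becomes Y → X X Y'
Y → Y Y X becomes Y' → Y X Y'
Add Y' → ε

Productions for other non-terminals are unchanged:
  X → * *
  X → * X

Resulting grammar:
Y → b Y Y'
Y → X X Y'
Y' → Y X Y'
Y' → ε
X → * *
X → * X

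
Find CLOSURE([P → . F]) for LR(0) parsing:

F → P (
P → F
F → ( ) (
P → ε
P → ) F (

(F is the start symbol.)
Start with: [P → . F]
  [P → . F] has the dot before F: add [F → . P (], [F → . ( ) (]
  [F → . P (] has the dot before P: add [P → .], [P → . ) F (]
No further items can be added.

CLOSURE = { [F → . ( ) (], [F → . P (], [P → . ) F (], [P → . F], [P → .] }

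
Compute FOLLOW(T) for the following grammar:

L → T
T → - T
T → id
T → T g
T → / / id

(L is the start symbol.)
{ $, 'g' }

To compute FOLLOW(T), find every occurrence of T on a right-hand side N → α T β: add FIRST(β) \ {ε}, and if β is empty or nullable also add FOLLOW(N). Iterate to a fixed point.

In L → T: T is at the end, add FOLLOW(L)
In T → - T: T is at the end; this adds FOLLOW(T) to itself — nothing new
In T → T g: T is followed by g, add FIRST(g) \ {ε} = { 'g' }

The FOLLOW sets referred to above (computed the same way, to a fixed point):
  FOLLOW(L) = { $ }

Taking the union: FOLLOW(T) = { $, 'g' }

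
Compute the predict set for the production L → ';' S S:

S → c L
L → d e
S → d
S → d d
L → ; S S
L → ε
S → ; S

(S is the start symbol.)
PREDICT(L → ';' S S) = (FIRST(RHS) \ {ε}) ∪ (FOLLOW(L) if ε ∈ FIRST(RHS), i.e. RHS ⇒* ε)
FIRST(';' S S) = { ';' }
ε ∉ FIRST(';' S S), so FOLLOW(L) is not added.
PREDICT(L → ';' S S) = { ';' }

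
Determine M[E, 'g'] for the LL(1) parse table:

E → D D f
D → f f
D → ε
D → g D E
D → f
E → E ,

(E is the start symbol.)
To find M[E, 'g'], we find productions for E where 'g' is in the predict set (PREDICT(N → α) = (FIRST(α) \ {ε}) ∪ (FOLLOW(N) if α ⇒* ε)).

Relevant sets:
  FIRST(D) = { 'f', 'g', ε }
  FIRST(E) = { 'f', 'g' }

E → D D f: PREDICT = { 'f', 'g' }
  'g' is in predict set, so this production goes in M[E, 'g']
E → E ,: PREDICT = { 'f', 'g' }
  'g' is in predict set, so this production goes in M[E, 'g']

M[E, 'g'] = E → D D f, E → E ,  (a multiply-defined cell — the grammar is not LL(1))

Answer: E → D D f, E → E ,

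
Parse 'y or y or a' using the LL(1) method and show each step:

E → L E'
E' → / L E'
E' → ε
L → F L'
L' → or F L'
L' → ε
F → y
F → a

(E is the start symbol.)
LL(1) parsing maintains a stack (initially the start symbol over $) and the input. At each step: if the stack top is a terminal, match it against the current input token; if it is a non-terminal N, replace it with the RHS of M[N, lookahead] (the unique production whose predict set contains the lookahead).

Stack is shown with the top on the left.

Stack         Input          Action
-----------------------------------
E $           y or y or a $  output E → L E'
L E' $        y or y or a $  output L → F L'
F L' E' $     y or y or a $  output F → y
y L' E' $     y or y or a $  match 'y'
L' E' $       or y or a $    output L' → or F L'
or F L' E' $  or y or a $    match 'or'
F L' E' $     y or a $       output F → y
y L' E' $     y or a $       match 'y'
L' E' $       or a $         output L' → or F L'
or F L' E' $  or a $         match 'or'
F L' E' $     a $            output F → a
a L' E' $     a $            match 'a'
L' E' $       $              output L' → ε
E' $          $              output E' → ε
$             $              accept

The string is accepted.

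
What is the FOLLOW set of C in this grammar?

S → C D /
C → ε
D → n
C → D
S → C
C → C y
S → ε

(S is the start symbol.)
{ $, 'n', 'y' }

To compute FOLLOW(C), find every occurrence of C on a right-hand side N → α C β: add FIRST(β) \ {ε}, and if β is empty or nullable also add FOLLOW(N). Iterate to a fixed point.

In S → C D /: C is followed by D '/', add FIRST(D '/') \ {ε} = { 'n' }
In S → C: C is at the end, add FOLLOW(S)
In C → C y: C is followed by y, add FIRST(y) \ {ε} = { 'y' }

The FOLLOW sets referred to above (computed the same way, to a fixed point):
  FOLLOW(S) = { $ }

Taking the union: FOLLOW(C) = { $, 'n', 'y' }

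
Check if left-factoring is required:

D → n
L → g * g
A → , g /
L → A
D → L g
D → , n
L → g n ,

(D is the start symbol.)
Left-factoring is needed when two productions for the same non-terminal
share a common prefix on the right-hand side.

Productions for D:
  D → n
  D → L g
  D → , n
Productions for L:
  L → g * g
  L → A
  L → g n ,

Found common prefix 'g' in productions for L

Answer: Yes, L has productions with common prefix 'g'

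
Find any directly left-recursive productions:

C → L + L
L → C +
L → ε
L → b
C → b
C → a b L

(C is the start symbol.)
Direct left recursion occurs when N → N α for some non-terminal N (the right-hand side begins with the left-hand side itself).

C → L + L: starts with L
L → C +: starts with C
L → ε: starts with ε
L → b: starts with b
C → b: starts with b
C → a b L: starts with a

No direct left recursion found.

Answer: No direct left recursion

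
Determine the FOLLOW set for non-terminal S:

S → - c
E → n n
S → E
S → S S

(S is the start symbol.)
{ $, '-', 'n' }

S is the start symbol, so $ ∈ FOLLOW(S).
In S → S S: S is followed by S, add FIRST(S) \ {ε} = { '-', 'n' }
In S → S S: S is at the end; this adds FOLLOW(S) to itself — nothing new

Taking the union: FOLLOW(S) = { $, '-', 'n' }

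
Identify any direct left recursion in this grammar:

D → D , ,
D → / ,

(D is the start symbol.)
Direct left recursion occurs when N → N α for some non-terminal N (the right-hand side begins with the left-hand side itself).

D → D , ,: LEFT RECURSIVE (starts with D)
D → / ,: starts with '/'

The grammar has direct left recursion on: D.

Answer: Yes, D is left-recursive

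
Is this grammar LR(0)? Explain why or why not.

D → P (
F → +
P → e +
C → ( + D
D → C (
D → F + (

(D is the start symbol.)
A grammar is LR(0) if no state in the canonical LR(0) collection has:
  - both a shift item (dot before a terminal) and a complete item (shift-reduce conflict), or
  - two or more complete items (reduce-reduce conflict; the accept item [D' → D .] counts as a complete item here).

Augment with D' → D and build the canonical LR(0) collection (I0 = CLOSURE({[D' → . D]}), then GOTO on every symbol after a dot until no new states appear). It has 15 states:
  I0: { [C → . ( + D], [D → . C (], [D → . F + (], [D → . P (], [D' → . D], [F → . +], [P → . e +] }  — shift
  I1: { [C → ( . + D] }  — shift
  I2: { [F → + .] }  — reduce
  I3: { [D → C . (] }  — shift
  I4: { [D' → D .] }  — accept
  I5: { [D → F . + (] }  — shift
  I6: { [D → P . (] }  — shift
  I7: { [P → e . +] }  — shift
  I8: { [P → e + .] }  — reduce
  I9: { [D → P ( .] }  — reduce
  I10: { [D → F + . (] }  — shift
  I11: { [D → F + ( .] }  — reduce
  I12: { [D → C ( .] }  — reduce
  I13: { [C → ( + . D], [C → . ( + D], [D → . C (], [D → . F + (], [D → . P (], [F → . +], [P → . e +] }  — shift
  I14: { [C → ( + D .] }  — reduce

Every state is either a pure shift/goto state or contains exactly one complete item and nothing to shift — no conflicts. The grammar is LR(0).

Answer: Yes, the grammar is LR(0)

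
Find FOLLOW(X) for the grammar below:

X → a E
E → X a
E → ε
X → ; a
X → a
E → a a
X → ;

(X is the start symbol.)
{ $, 'a' }

X is the start symbol, so $ ∈ FOLLOW(X).
In E → X a: X is followed by a, add FIRST(a) \ {ε} = { 'a' }

Taking the union: FOLLOW(X) = { $, 'a' }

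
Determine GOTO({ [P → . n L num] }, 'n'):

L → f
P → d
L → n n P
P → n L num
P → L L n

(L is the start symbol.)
{ [L → . f], [L → . n n P], [P → n . L num] }

GOTO(I, 'n') = CLOSURE({ [A → αX.β] : [A → α.Xβ] ∈ I, X = 'n' })

Items with dot before 'n', with the dot advanced:
  [P → . n L num] → [P → n . L num]
Closure of the advanced items:
  [P → n . L num] has the dot before L: add [L → . f], [L → . n n P]

GOTO = { [L → . f], [L → . n n P], [P → n . L num] }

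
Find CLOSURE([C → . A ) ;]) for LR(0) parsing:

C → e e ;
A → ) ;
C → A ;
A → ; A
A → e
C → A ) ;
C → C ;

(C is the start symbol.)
{ [A → . ) ;], [A → . ; A], [A → . e], [C → . A ) ;] }

Start with: [C → . A ) ;]
  [C → . A ) ;] has the dot before A: add [A → . ) ;], [A → . ; A], [A → . e]
No further items can be added.

CLOSURE = { [A → . ) ;], [A → . ; A], [A → . e], [C → . A ) ;] }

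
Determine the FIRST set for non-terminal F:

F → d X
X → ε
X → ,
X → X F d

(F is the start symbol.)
{ 'd' }

To compute FIRST(F), examine every production with F on the left-hand side, reading each right-hand side left to right until a non-nullable symbol is reached.

From F → d X:
  - d is a terminal: add 'd' and stop

Collecting: FIRST(F) = { 'd' }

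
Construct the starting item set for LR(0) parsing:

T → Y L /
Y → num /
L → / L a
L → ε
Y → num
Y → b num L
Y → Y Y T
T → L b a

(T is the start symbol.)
{ [L → . / L a], [L → .], [T → . L b a], [T → . Y L /], [T' → . T], [Y → . Y Y T], [Y → . b num L], [Y → . num /], [Y → . num] }

First, augment the grammar with T' → T
I₀ = CLOSURE({ [T' → . T] }):
  [T' → . T] has the dot before T: add [T → . Y L /], [T → . L b a]
  [T → . Y L /] has the dot before Y: add [Y → . num /], [Y → . num], [Y → . b num L], [Y → . Y Y T]
  [T → . L b a] has the dot before L: add [L → . / L a], [L → .]
No further items can be added.

I₀ = { [L → . / L a], [L → .], [T → . L b a], [T → . Y L /], [T' → . T], [Y → . Y Y T], [Y → . b num L], [Y → . num /], [Y → . num] }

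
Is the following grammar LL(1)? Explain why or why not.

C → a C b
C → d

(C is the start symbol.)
A grammar is LL(1) if for each non-terminal N with multiple productions, the predict sets of those productions are pairwise disjoint, where PREDICT(N → α) = (FIRST(α) \ {ε}) ∪ (FOLLOW(N) if α ⇒* ε).

For C:
  PREDICT(C → a C b) = { 'a' }
  PREDICT(C → d) = { 'd' }

All predict sets are disjoint. The grammar IS LL(1).

Answer: Yes, the grammar is LL(1).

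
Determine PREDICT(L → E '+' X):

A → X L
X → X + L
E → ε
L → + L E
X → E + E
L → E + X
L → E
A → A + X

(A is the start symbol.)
PREDICT(L → E '+' X) = (FIRST(RHS) \ {ε}) ∪ (FOLLOW(L) if ε ∈ FIRST(RHS), i.e. RHS ⇒* ε)
FIRST(E) = { ε }
FIRST(E '+' X) = { '+' }
ε ∉ FIRST(E '+' X), so FOLLOW(L) is not added.
PREDICT(L → E '+' X) = { '+' }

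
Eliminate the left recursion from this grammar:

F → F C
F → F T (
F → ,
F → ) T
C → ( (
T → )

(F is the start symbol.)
F is directly left-recursive. The standard transformation for
  A → A α₁ | ... | A α_m | β₁ | ... | β_n
is
  A  → β₁ A' | ... | β_n A'
  A' → α₁ A' | ... | α_m A' | ε

F → , becomes F → , F'
F → ) T becomes F → ) T F'
F → F C becomes F' → C F'
F → F T ( becomes F' → T ( F'
Add F' → ε

Productions for other non-terminals are unchanged:
  C → ( (
  T → )

Resulting grammar:
F → , F'
F → ) T F'
F' → C F'
F' → T ( F'
F' → ε
C → ( (
T → )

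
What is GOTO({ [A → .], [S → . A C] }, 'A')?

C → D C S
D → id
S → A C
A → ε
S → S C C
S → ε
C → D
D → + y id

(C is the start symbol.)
GOTO(I, 'A') = CLOSURE({ [A → αX.β] : [A → α.Xβ] ∈ I, X = 'A' })

Items with dot before 'A', with the dot advanced:
  [S → . A C] → [S → A . C]
Closure of the advanced items:
  [S → A . C] has the dot before C: add [C → . D C S], [C → . D]
  [C → . D C S] has the dot before D: add [D → . id], [D → . + y id]

GOTO = { [C → . D C S], [C → . D], [D → . + y id], [D → . id], [S → A . C] }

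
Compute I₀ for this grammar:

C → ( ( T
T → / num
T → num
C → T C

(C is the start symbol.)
First, augment the grammar with C' → C
I₀ = CLOSURE({ [C' → . C] }):
  [C' → . C] has the dot before C: add [C → . ( ( T], [C → . T C]
  [C → . T C] has the dot before T: add [T → . / num], [T → . num]
No further items can be added.

I₀ = { [C → . ( ( T], [C → . T C], [C' → . C], [T → . / num], [T → . num] }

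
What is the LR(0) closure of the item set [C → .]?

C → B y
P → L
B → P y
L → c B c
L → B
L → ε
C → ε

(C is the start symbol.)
Start with: [C → .]
The dot is at the end, so nothing is added.

CLOSURE = { [C → .] }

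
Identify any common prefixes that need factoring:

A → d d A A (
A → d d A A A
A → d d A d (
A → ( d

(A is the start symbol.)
Yes, A has productions with common prefix 'd d A'

Left-factoring is needed when two productions for the same non-terminal
share a common prefix on the right-hand side.

Productions for A:
  A → d d A A (
  A → d d A A A
  A → d d A d (
  A → ( d

Found common prefix 'd d A' in productions for A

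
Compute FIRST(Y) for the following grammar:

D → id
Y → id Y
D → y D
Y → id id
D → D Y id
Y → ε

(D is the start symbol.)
To compute FIRST(Y), examine every production with Y on the left-hand side, reading each right-hand side left to right until a non-nullable symbol is reached.

From Y → id Y:
  - id is a terminal: add 'id' and stop
From Y → id id:
  - id is a terminal: add 'id' and stop
From Y → ε:
  - ε-production, so ε ∈ FIRST(Y)

Collecting: FIRST(Y) = { 'id', ε }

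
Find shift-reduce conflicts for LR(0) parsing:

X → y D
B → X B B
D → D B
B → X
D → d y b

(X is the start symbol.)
Yes — I3: [X → y D .] vs [X → . y D]; I8: [B → X .] vs [X → . y D]

A shift-reduce conflict occurs when an LR(0) state has both:
  - a complete (reduce) item [A → α .] (dot at the end), and
  - a shift item [B → β . c γ] (dot before a terminal).

Augment with X' → X and build the canonical LR(0) collection (I0 = CLOSURE({[X' → . X]}), then GOTO on every symbol after a dot until no new states appear). It has 11 states:
  I0: { [X → . y D], [X' → . X] }  — shift
  I1: { [X' → X .] }  — accept
  I2: { [D → . D B], [D → . d y b], [X → y . D] }  — shift
  I3: { [B → . X B B], [B → . X], [D → D . B], [X → . y D], [X → y D .] }  — shift, reduce
  I4: { [D → d . y b] }  — shift
  I5: { [D → d y . b] }  — shift
  I6: { [D → d y b .] }  — reduce
  I7: { [D → D B .] }  — reduce
  I8: { [B → . X B B], [B → . X], [B → X . B B], [B → X .], [X → . y D] }  — shift, reduce
  I9: { [B → . X B B], [B → . X], [B → X B . B], [X → . y D] }  — shift
  I10: { [B → X B B .] }  — reduce

I3 contains reduce item [X → y D .] and shift item [X → . y D] — shift-reduce conflict.
I8 contains reduce item [B → X .] and shift item [X → . y D] — shift-reduce conflict.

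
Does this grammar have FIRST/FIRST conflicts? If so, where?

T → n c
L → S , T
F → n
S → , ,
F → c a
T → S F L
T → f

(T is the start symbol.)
No FIRST/FIRST conflicts.

FIRST sets of the non-terminals at (or reachable through a nullable prefix from) the front of some alternative:
  FIRST(S) = { ',' }

Productions for T:
  T → n c: FIRST = { 'n' }
  T → S F L: FIRST = { ',' }
  T → f: FIRST = { 'f' }
Productions for F:
  F → n: FIRST = { 'n' }
  F → c a: FIRST = { 'c' }
L, S have only one production, so no FIRST/FIRST conflict is possible there.

All alternatives of each non-terminal have pairwise disjoint FIRST sets.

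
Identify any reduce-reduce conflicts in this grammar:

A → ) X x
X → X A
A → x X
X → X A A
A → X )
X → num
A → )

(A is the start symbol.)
Yes — I9: [A → ) .] vs [A → X ) .]

Augment with A' → A and build the canonical LR(0) collection (I0 = CLOSURE({[A' → . A]}), then GOTO on every symbol after a dot until no new states appear). It has 12 states:
  I0: { [A → . ) X x], [A → . )], [A → . X )], [A → . x X], [A' → . A], [X → . X A A], [X → . X A], [X → . num] }  — shift
  I1: { [A → ) . X x], [A → ) .], [X → . X A A], [X → . X A], [X → . num] }  — shift, reduce
  I2: { [A' → A .] }  — accept
  I3: { [A → . ) X x], [A → . )], [A → . X )], [A → . x X], [A → X . )], [X → . X A A], [X → . X A], [X → . num], [X → X . A A], [X → X . A] }  — shift
  I4: { [X → num .] }  — reduce
  I5: { [A → x . X], [X → . X A A], [X → . X A], [X → . num] }  — shift
  I6: { [A → . ) X x], [A → . )], [A → . X )], [A → . x X], [A → x X .], [X → . X A A], [X → . X A], [X → . num], [X → X . A A], [X → X . A] }  — shift, reduce
  I7: { [A → . ) X x], [A → . )], [A → . X )], [A → . x X], [X → . X A A], [X → . X A], [X → . num], [X → X A . A], [X → X A .] }  — shift, reduce
  I8: { [X → X A A .] }  — reduce
  I9: { [A → ) . X x], [A → ) .], [A → X ) .], [X → . X A A], [X → . X A], [X → . num] }  — shift, 2 reduces
  I10: { [A → ) X . x], [A → . ) X x], [A → . )], [A → . X )], [A → . x X], [X → . X A A], [X → . X A], [X → . num], [X → X . A A], [X → X . A] }  — shift
  I11: { [A → ) X x .], [A → x . X], [X → . X A A], [X → . X A], [X → . num] }  — shift, reduce

I9 contains complete items [A → ) .], [A → X ) .] — reduce-reduce conflict.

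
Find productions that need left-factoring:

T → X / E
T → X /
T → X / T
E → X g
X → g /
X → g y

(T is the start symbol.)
Yes, T has productions with common prefix 'X /'; X has productions with common prefix 'g'

Left-factoring is needed when two productions for the same non-terminal
share a common prefix on the right-hand side.

Productions for T:
  T → X / E
  T → X /
  T → X / T
Productions for X:
  X → g /
  X → g y

Found common prefix 'X /' in productions for T
Found common prefix 'g' in productions for X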